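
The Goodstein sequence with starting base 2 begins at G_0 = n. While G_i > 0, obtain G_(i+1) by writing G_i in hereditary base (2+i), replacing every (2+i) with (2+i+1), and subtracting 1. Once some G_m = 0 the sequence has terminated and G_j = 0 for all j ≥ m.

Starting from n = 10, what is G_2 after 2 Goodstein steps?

1025

i=0: 10 = 2^(2 + 1) + 2 (b=2); 2→3: 3^(3 + 1) + 3 = 84; 84−1 = 83
i=1: 83 = 3^(3 + 1) + 2 (b=3); 3→4: 4^(4 + 1) + 2 = 1026; 1026−1 = 1025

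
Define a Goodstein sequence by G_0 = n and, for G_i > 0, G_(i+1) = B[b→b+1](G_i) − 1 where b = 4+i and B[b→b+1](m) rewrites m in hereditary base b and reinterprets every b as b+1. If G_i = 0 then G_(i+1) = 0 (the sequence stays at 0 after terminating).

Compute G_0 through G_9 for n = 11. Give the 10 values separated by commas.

11, 12, 13, 14, 15, 15, 15, 15, 15, 15

G_0 = 11. HB_4(11) = 2·4 + 3. Bump = 13. G_1 = 12.
G_1 = 12. HB_5(12) = 2·5 + 2. Bump = 14. G_2 = 13.
G_2 = 13. HB_6(13) = 2·6 + 1. Bump = 15. G_3 = 14.
G_3 = 14. HB_7(14) = 2·7. Bump = 16. G_4 = 15.
G_4 = 15. HB_8(15) = 8 + 7. Bump = 16. G_5 = 15.
G_5 = 15. HB_9(15) = 9 + 6. Bump = 16. G_6 = 15.
G_6 = 15. HB_10(15) = 10 + 5. Bump = 16. G_7 = 15.
G_7 = 15. HB_11(15) = 11 + 4. Bump = 16. G_8 = 15.
G_8 = 15. HB_12(15) = 12 + 3. Bump = 16. G_9 = 15.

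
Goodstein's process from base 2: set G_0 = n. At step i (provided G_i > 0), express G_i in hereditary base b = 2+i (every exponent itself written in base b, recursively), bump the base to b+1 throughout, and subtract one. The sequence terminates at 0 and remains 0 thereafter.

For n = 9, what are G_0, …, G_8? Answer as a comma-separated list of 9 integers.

G_0=9  [base 2] 2^(2 + 1) + 1  →[2↦3]→  3^(3 + 1) + 1 = 82  −1 ⇒ G_1=81
G_1=81  [base 3] 3^(3 + 1)  →[3↦4]→  4^(4 + 1) = 1024  −1 ⇒ G_2=1023
G_2=1023  [base 4] 3·4^4 + 3·4^3 + 3·4^2 + 3·4 + 3  →[4↦5]→  3·5^5 + 3·5^3 + 3·5^2 + 3·5 + 3 = 9843  −1 ⇒ G_3=9842
G_3=9842  [base 5] 3·5^5 + 3·5^3 + 3·5^2 + 3·5 + 2  →[5↦6]→  3·6^6 + 3·6^3 + 3·6^2 + 3·6 + 2 = 140744  −1 ⇒ G_4=140743
G_4=140743  [base 6] 3·6^6 + 3·6^3 + 3·6^2 + 3·6 + 1  →[6↦7]→  3·7^7 + 3·7^3 + 3·7^2 + 3·7 + 1 = 2471827  −1 ⇒ G_5=2471826
G_5=2471826  [base 7] 3·7^7 + 3·7^3 + 3·7^2 + 3·7  →[7↦8]→  3·8^8 + 3·8^3 + 3·8^2 + 3·8 = 50333400  −1 ⇒ G_6=50333399
G_6=50333399  [base 8] 3·8^8 + 3·8^3 + 3·8^2 + 2·8 + 7  →[8↦9]→  3·9^9 + 3·9^3 + 3·9^2 + 2·9 + 7 = 1162263922  −1 ⇒ G_7=1162263921
G_7=1162263921  [base 9] 3·9^9 + 3·9^3 + 3·9^2 + 2·9 + 6  →[9↦10]→  3·10^10 + 3·10^3 + 3·10^2 + 2·10 + 6 = 30000003326  −1 ⇒ G_8=30000003325

9, 81, 1023, 9842, 140743, 2471826, 50333399, 1162263921, 30000003325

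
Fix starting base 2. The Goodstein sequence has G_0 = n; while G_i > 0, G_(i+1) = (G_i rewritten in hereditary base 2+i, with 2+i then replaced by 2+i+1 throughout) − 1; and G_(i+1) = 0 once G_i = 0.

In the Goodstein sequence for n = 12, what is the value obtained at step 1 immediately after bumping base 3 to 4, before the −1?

12 —HB2→ 2^(2 + 1) + 2^2 —bump→ 3^(3 + 1) + 3^3 = 108 —(−1)→ 107
107 —HB3→ 3^(3 + 1) + 2·3^2 + 2·3 + 2 —bump→ 4^(4 + 1) + 2·4^2 + 2·4 + 2 = 1066 —(−1)→ 1065

1066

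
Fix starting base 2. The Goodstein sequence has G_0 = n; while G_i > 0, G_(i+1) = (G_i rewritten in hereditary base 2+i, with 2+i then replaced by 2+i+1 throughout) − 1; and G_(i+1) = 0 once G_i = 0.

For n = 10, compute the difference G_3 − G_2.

14600

G_0 = 10. HB_2(10) = 2^(2 + 1) + 2. Bump = 84. G_1 = 83.
G_1 = 83. HB_3(83) = 3^(3 + 1) + 2. Bump = 1026. G_2 = 1025.
G_2 = 1025. HB_4(1025) = 4^(4 + 1) + 1. Bump = 15626. G_3 = 15625.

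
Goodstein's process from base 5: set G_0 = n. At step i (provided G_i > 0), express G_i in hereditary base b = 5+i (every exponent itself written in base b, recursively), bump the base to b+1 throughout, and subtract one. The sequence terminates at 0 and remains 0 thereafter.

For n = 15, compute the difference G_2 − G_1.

1

base 5: 15 = 3·5; at 6: 3·6 = 18; next = 17
base 6: 17 = 2·6 + 5; at 7: 2·7 + 5 = 19; next = 18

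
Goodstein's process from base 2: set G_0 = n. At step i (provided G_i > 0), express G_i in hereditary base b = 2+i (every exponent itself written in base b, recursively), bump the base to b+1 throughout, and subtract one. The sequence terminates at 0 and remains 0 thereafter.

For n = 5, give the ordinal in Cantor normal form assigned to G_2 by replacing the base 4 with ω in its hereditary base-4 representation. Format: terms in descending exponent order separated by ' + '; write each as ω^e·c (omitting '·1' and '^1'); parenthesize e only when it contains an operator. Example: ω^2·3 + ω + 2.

base 2: 5 = 2^2 + 1; at 3: 3^3 + 1 = 28; next = 27
base 3: 27 = 3^3; at 4: 4^4 = 256; next = 255
base 4: 255 = 3·4^3 + 3·4^2 + 3·4 + 3; at 5: 3·5^3 + 3·5^2 + 3·5 + 3 = 468; next = 467

ω^3·3 + ω^2·3 + ω·3 + 3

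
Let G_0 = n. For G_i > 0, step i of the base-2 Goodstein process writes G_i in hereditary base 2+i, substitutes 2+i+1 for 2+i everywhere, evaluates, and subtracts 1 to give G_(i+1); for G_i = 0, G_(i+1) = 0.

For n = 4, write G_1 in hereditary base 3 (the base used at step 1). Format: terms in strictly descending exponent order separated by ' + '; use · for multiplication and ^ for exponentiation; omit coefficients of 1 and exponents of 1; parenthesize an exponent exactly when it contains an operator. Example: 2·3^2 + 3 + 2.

4 —HB2→ 2^2 —bump→ 3^3 = 27 —(−1)→ 26
26 —HB3→ 2·3^2 + 2·3 + 2 —bump→ 2·4^2 + 2·4 + 2 = 42 —(−1)→ 41

2·3^2 + 2·3 + 2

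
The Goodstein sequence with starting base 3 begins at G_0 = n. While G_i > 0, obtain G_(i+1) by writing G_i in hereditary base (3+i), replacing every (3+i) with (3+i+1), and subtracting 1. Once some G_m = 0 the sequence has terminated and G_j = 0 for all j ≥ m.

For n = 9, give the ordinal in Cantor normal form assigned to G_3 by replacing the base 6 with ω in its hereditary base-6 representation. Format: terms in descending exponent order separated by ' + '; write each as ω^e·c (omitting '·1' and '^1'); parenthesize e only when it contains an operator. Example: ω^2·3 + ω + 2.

[0] 9 ≡ 3^2 (base 3). Lift 4: 16. −1: 15.
[1] 15 ≡ 3·4 + 3 (base 4). Lift 5: 18. −1: 17.
[2] 17 ≡ 3·5 + 2 (base 5). Lift 6: 20. −1: 19.

ω·3 + 1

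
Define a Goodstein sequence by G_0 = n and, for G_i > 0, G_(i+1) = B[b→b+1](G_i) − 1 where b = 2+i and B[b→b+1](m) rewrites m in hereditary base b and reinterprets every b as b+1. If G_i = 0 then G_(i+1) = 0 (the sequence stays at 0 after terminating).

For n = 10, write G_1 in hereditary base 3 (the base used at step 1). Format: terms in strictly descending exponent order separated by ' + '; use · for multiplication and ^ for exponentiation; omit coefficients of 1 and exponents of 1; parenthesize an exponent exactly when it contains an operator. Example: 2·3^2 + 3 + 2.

3^(3 + 1) + 2

G_0 = 10. HB_2(10) = 2^(2 + 1) + 2. Bump = 84. G_1 = 83.
G_1 = 83. HB_3(83) = 3^(3 + 1) + 2. Bump = 1026. G_2 = 1025.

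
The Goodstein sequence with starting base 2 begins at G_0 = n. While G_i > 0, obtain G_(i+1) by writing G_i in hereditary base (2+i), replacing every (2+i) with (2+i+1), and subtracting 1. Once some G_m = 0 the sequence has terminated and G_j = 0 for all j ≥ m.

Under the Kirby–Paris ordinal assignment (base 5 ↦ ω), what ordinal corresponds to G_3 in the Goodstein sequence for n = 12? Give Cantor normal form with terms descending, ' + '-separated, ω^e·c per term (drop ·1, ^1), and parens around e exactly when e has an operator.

ω^(ω + 1) + ω^2·2 + ω·2

(0) 12|_2 = 2^(2 + 1) + 2^2 ↦ 3^(3 + 1) + 3^3|_3 = 108 ⇒ 107
(1) 107|_3 = 3^(3 + 1) + 2·3^2 + 2·3 + 2 ↦ 4^(4 + 1) + 2·4^2 + 2·4 + 2|_4 = 1066 ⇒ 1065
(2) 1065|_4 = 4^(4 + 1) + 2·4^2 + 2·4 + 1 ↦ 5^(5 + 1) + 2·5^2 + 2·5 + 1|_5 = 15686 ⇒ 15685
(3) 15685|_5 = 5^(5 + 1) + 2·5^2 + 2·5 ↦ 6^(6 + 1) + 2·6^2 + 2·6|_6 = 280020 ⇒ 280019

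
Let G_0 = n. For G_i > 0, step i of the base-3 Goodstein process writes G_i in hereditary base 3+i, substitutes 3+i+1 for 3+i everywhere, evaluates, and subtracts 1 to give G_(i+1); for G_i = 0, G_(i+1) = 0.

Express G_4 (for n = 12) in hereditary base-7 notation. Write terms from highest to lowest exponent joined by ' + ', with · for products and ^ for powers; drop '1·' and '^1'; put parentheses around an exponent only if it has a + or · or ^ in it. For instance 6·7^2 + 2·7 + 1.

7^2

12 —HB3→ 3^2 + 3 —bump→ 4^2 + 4 = 20 —(−1)→ 19
19 —HB4→ 4^2 + 3 —bump→ 5^2 + 3 = 28 —(−1)→ 27
27 —HB5→ 5^2 + 2 —bump→ 6^2 + 2 = 38 —(−1)→ 37
37 —HB6→ 6^2 + 1 —bump→ 7^2 + 1 = 50 —(−1)→ 49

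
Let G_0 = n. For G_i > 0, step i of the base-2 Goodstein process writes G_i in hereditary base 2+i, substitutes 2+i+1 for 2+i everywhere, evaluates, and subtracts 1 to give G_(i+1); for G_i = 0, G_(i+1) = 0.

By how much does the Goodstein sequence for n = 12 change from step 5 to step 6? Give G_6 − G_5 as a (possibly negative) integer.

i=0: 12 = 2^(2 + 1) + 2^2 (b=2); 2→3: 3^(3 + 1) + 3^3 = 108; 108−1 = 107
i=1: 107 = 3^(3 + 1) + 2·3^2 + 2·3 + 2 (b=3); 3→4: 4^(4 + 1) + 2·4^2 + 2·4 + 2 = 1066; 1066−1 = 1065
i=2: 1065 = 4^(4 + 1) + 2·4^2 + 2·4 + 1 (b=4); 4→5: 5^(5 + 1) + 2·5^2 + 2·5 + 1 = 15686; 15686−1 = 15685
i=3: 15685 = 5^(5 + 1) + 2·5^2 + 2·5 (b=5); 5→6: 6^(6 + 1) + 2·6^2 + 2·6 = 280020; 280020−1 = 280019
i=4: 280019 = 6^(6 + 1) + 2·6^2 + 6 + 5 (b=6); 6→7: 7^(7 + 1) + 2·7^2 + 7 + 5 = 5764911; 5764911−1 = 5764910
i=5: 5764910 = 7^(7 + 1) + 2·7^2 + 7 + 4 (b=7); 7→8: 8^(8 + 1) + 2·8^2 + 8 + 4 = 134217868; 134217868−1 = 134217867

128452957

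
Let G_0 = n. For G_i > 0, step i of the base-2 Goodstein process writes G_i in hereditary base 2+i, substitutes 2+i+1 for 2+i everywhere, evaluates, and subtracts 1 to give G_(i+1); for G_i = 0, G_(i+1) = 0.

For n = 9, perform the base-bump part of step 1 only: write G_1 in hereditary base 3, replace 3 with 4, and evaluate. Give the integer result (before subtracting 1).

[0] 9 ≡ 2^(2 + 1) + 1 (base 2). Lift 3: 82. −1: 81.
[1] 81 ≡ 3^(3 + 1) (base 3). Lift 4: 1024. −1: 1023.

1024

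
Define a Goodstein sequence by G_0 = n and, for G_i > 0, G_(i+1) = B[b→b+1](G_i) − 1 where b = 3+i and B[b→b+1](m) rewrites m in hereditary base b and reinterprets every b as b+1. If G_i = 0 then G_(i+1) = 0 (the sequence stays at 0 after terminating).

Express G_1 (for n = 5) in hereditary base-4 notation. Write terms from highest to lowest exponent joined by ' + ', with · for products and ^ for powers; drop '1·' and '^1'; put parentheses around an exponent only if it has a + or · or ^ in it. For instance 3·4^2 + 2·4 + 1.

(0) 5|_3 = 3 + 2 ↦ 4 + 2|_4 = 6 ⇒ 5
(1) 5|_4 = 4 + 1 ↦ 5 + 1|_5 = 6 ⇒ 5

4 + 1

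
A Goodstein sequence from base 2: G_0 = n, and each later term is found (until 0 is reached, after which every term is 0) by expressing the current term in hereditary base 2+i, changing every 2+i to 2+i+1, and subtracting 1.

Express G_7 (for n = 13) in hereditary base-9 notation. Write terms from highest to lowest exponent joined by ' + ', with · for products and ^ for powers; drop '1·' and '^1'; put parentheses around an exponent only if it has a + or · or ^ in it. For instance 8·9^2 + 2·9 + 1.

(0) 13|_2 = 2^(2 + 1) + 2^2 + 1 ↦ 3^(3 + 1) + 3^3 + 1|_3 = 109 ⇒ 108
(1) 108|_3 = 3^(3 + 1) + 3^3 ↦ 4^(4 + 1) + 4^4|_4 = 1280 ⇒ 1279
(2) 1279|_4 = 4^(4 + 1) + 3·4^3 + 3·4^2 + 3·4 + 3 ↦ 5^(5 + 1) + 3·5^3 + 3·5^2 + 3·5 + 3|_5 = 16093 ⇒ 16092
(3) 16092|_5 = 5^(5 + 1) + 3·5^3 + 3·5^2 + 3·5 + 2 ↦ 6^(6 + 1) + 3·6^3 + 3·6^2 + 3·6 + 2|_6 = 280712 ⇒ 280711
(4) 280711|_6 = 6^(6 + 1) + 3·6^3 + 3·6^2 + 3·6 + 1 ↦ 7^(7 + 1) + 3·7^3 + 3·7^2 + 3·7 + 1|_7 = 5765999 ⇒ 5765998
(5) 5765998|_7 = 7^(7 + 1) + 3·7^3 + 3·7^2 + 3·7 ↦ 8^(8 + 1) + 3·8^3 + 3·8^2 + 3·8|_8 = 134219480 ⇒ 134219479
(6) 134219479|_8 = 8^(8 + 1) + 3·8^3 + 3·8^2 + 2·8 + 7 ↦ 9^(9 + 1) + 3·9^3 + 3·9^2 + 2·9 + 7|_9 = 3486786856 ⇒ 3486786855

9^(9 + 1) + 3·9^3 + 3·9^2 + 2·9 + 6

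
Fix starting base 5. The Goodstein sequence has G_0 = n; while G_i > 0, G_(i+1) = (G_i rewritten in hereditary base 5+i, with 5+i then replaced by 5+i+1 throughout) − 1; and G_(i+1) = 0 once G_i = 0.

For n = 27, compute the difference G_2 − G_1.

12

G_0=27  [base 5] 5^2 + 2  →[5↦6]→  6^2 + 2 = 38  −1 ⇒ G_1=37
G_1=37  [base 6] 6^2 + 1  →[6↦7]→  7^2 + 1 = 50  −1 ⇒ G_2=49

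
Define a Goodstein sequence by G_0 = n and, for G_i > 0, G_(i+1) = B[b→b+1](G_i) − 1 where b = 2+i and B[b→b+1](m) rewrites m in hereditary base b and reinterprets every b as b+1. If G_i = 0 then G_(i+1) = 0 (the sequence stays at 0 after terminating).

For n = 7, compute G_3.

3127

(0) 7|_2 = 2^2 + 2 + 1 ↦ 3^3 + 3 + 1|_3 = 31 ⇒ 30
(1) 30|_3 = 3^3 + 3 ↦ 4^4 + 4|_4 = 260 ⇒ 259
(2) 259|_4 = 4^4 + 3 ↦ 5^5 + 3|_5 = 3128 ⇒ 3127
(3) 3127|_5 = 5^5 + 2 ↦ 6^6 + 2|_6 = 46658 ⇒ 46657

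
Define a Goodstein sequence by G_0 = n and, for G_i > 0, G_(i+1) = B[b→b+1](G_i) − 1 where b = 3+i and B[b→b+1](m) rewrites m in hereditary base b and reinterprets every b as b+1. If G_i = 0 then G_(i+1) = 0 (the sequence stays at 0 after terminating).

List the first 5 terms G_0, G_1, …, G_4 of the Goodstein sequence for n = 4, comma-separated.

G_0 = 4. HB_3(4) = 3 + 1. Bump = 5. G_1 = 4.
G_1 = 4. HB_4(4) = 4. Bump = 5. G_2 = 4.
G_2 = 4. HB_5(4) = 4. Bump = 4. G_3 = 3.
G_3 = 3. HB_6(3) = 3. Bump = 3. G_4 = 2.

4, 4, 4, 3, 2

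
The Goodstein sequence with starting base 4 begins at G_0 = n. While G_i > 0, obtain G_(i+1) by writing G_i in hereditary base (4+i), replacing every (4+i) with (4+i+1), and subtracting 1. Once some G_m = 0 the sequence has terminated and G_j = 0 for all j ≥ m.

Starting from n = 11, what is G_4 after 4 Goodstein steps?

15

[0] 11 ≡ 2·4 + 3 (base 4). Lift 5: 13. −1: 12.
[1] 12 ≡ 2·5 + 2 (base 5). Lift 6: 14. −1: 13.
[2] 13 ≡ 2·6 + 1 (base 6). Lift 7: 15. −1: 14.
[3] 14 ≡ 2·7 (base 7). Lift 8: 16. −1: 15.
[4] 15 ≡ 8 + 7 (base 8). Lift 9: 16. −1: 15.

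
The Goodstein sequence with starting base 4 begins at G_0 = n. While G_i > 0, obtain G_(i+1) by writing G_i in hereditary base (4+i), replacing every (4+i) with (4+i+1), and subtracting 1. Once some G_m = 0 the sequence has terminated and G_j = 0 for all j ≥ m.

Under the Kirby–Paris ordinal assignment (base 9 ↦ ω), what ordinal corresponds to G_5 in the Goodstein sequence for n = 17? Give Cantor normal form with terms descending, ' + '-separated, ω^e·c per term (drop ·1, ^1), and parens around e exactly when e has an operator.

i=0: 17 = 4^2 + 1 (b=4); 4→5: 5^2 + 1 = 26; 26−1 = 25
i=1: 25 = 5^2 (b=5); 5→6: 6^2 = 36; 36−1 = 35
i=2: 35 = 5·6 + 5 (b=6); 6→7: 5·7 + 5 = 40; 40−1 = 39
i=3: 39 = 5·7 + 4 (b=7); 7→8: 5·8 + 4 = 44; 44−1 = 43
i=4: 43 = 5·8 + 3 (b=8); 8→9: 5·9 + 3 = 48; 48−1 = 47
i=5: 47 = 5·9 + 2 (b=9); 9→10: 5·10 + 2 = 52; 52−1 = 51

ω·5 + 2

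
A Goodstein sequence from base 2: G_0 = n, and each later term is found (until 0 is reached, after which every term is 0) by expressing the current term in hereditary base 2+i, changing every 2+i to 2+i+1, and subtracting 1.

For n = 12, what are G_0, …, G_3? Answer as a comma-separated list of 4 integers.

12, 107, 1065, 15685

[0] 12 ≡ 2^(2 + 1) + 2^2 (base 2). Lift 3: 108. −1: 107.
[1] 107 ≡ 3^(3 + 1) + 2·3^2 + 2·3 + 2 (base 3). Lift 4: 1066. −1: 1065.
[2] 1065 ≡ 4^(4 + 1) + 2·4^2 + 2·4 + 1 (base 4). Lift 5: 15686. −1: 15685.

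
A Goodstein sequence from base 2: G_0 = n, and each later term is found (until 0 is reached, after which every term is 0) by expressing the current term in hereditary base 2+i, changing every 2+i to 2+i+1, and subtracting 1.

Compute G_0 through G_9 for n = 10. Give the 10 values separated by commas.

10, 83, 1025, 15625, 279935, 4215754, 84073323, 1937434592, 50000555551, 1426559238830

base 2: 10 = 2^(2 + 1) + 2; at 3: 3^(3 + 1) + 3 = 84; next = 83
base 3: 83 = 3^(3 + 1) + 2; at 4: 4^(4 + 1) + 2 = 1026; next = 1025
base 4: 1025 = 4^(4 + 1) + 1; at 5: 5^(5 + 1) + 1 = 15626; next = 15625
base 5: 15625 = 5^(5 + 1); at 6: 6^(6 + 1) = 279936; next = 279935
base 6: 279935 = 5·6^6 + 5·6^5 + 5·6^4 + 5·6^3 + 5·6^2 + 5·6 + 5; at 7: 5·7^7 + 5·7^5 + 5·7^4 + 5·7^3 + 5·7^2 + 5·7 + 5 = 4215755; next = 4215754
base 7: 4215754 = 5·7^7 + 5·7^5 + 5·7^4 + 5·7^3 + 5·7^2 + 5·7 + 4; at 8: 5·8^8 + 5·8^5 + 5·8^4 + 5·8^3 + 5·8^2 + 5·8 + 4 = 84073324; next = 84073323
base 8: 84073323 = 5·8^8 + 5·8^5 + 5·8^4 + 5·8^3 + 5·8^2 + 5·8 + 3; at 9: 5·9^9 + 5·9^5 + 5·9^4 + 5·9^3 + 5·9^2 + 5·9 + 3 = 1937434593; next = 1937434592
base 9: 1937434592 = 5·9^9 + 5·9^5 + 5·9^4 + 5·9^3 + 5·9^2 + 5·9 + 2; at 10: 5·10^10 + 5·10^5 + 5·10^4 + 5·10^3 + 5·10^2 + 5·10 + 2 = 50000555552; next = 50000555551
base 10: 50000555551 = 5·10^10 + 5·10^5 + 5·10^4 + 5·10^3 + 5·10^2 + 5·10 + 1; at 11: 5·11^11 + 5·11^5 + 5·11^4 + 5·11^3 + 5·11^2 + 5·11 + 1 = 1426559238831; next = 1426559238830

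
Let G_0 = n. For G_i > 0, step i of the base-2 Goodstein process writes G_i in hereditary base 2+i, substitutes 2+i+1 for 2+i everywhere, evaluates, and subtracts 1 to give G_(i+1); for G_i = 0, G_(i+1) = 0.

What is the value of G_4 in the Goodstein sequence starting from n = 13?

280711

G_0 = 13. HB_2(13) = 2^(2 + 1) + 2^2 + 1. Bump = 109. G_1 = 108.
G_1 = 108. HB_3(108) = 3^(3 + 1) + 3^3. Bump = 1280. G_2 = 1279.
G_2 = 1279. HB_4(1279) = 4^(4 + 1) + 3·4^3 + 3·4^2 + 3·4 + 3. Bump = 16093. G_3 = 16092.
G_3 = 16092. HB_5(16092) = 5^(5 + 1) + 3·5^3 + 3·5^2 + 3·5 + 2. Bump = 280712. G_4 = 280711.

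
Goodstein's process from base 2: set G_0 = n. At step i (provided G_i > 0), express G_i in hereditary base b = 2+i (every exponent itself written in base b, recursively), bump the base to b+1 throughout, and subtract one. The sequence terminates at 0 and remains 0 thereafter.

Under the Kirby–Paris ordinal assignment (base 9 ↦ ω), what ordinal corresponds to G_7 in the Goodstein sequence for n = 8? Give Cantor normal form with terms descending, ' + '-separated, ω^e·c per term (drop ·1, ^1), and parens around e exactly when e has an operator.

ω^ω·2 + ω^2·2 + ω + 2

i=0: 8 = 2^(2 + 1) (b=2); 2→3: 3^(3 + 1) = 81; 81−1 = 80
i=1: 80 = 2·3^3 + 2·3^2 + 2·3 + 2 (b=3); 3→4: 2·4^4 + 2·4^2 + 2·4 + 2 = 554; 554−1 = 553
i=2: 553 = 2·4^4 + 2·4^2 + 2·4 + 1 (b=4); 4→5: 2·5^5 + 2·5^2 + 2·5 + 1 = 6311; 6311−1 = 6310
i=3: 6310 = 2·5^5 + 2·5^2 + 2·5 (b=5); 5→6: 2·6^6 + 2·6^2 + 2·6 = 93396; 93396−1 = 93395
i=4: 93395 = 2·6^6 + 2·6^2 + 6 + 5 (b=6); 6→7: 2·7^7 + 2·7^2 + 7 + 5 = 1647196; 1647196−1 = 1647195
i=5: 1647195 = 2·7^7 + 2·7^2 + 7 + 4 (b=7); 7→8: 2·8^8 + 2·8^2 + 8 + 4 = 33554572; 33554572−1 = 33554571
i=6: 33554571 = 2·8^8 + 2·8^2 + 8 + 3 (b=8); 8→9: 2·9^9 + 2·9^2 + 9 + 3 = 774841152; 774841152−1 = 774841151
i=7: 774841151 = 2·9^9 + 2·9^2 + 9 + 2 (b=9); 9→10: 2·10^10 + 2·10^2 + 10 + 2 = 20000000212; 20000000212−1 = 20000000211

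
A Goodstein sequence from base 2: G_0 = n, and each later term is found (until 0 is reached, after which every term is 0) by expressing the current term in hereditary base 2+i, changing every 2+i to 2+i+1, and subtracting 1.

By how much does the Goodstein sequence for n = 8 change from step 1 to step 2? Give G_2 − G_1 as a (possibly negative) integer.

step 0: 8 = 2^(2 + 1); sub 3 for 2: 3^(3 + 1); = 81; G_1 = 81−1 = 80
step 1: 80 = 2·3^3 + 2·3^2 + 2·3 + 2; sub 4 for 3: 2·4^4 + 2·4^2 + 2·4 + 2; = 554; G_2 = 554−1 = 553

473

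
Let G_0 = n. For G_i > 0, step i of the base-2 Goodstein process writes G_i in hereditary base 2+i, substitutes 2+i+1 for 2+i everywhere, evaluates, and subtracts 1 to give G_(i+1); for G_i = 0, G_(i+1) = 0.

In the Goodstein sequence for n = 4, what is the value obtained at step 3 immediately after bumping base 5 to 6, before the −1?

G_0=4  [base 2] 2^2  →[2↦3]→  3^3 = 27  −1 ⇒ G_1=26
G_1=26  [base 3] 2·3^2 + 2·3 + 2  →[3↦4]→  2·4^2 + 2·4 + 2 = 42  −1 ⇒ G_2=41
G_2=41  [base 4] 2·4^2 + 2·4 + 1  →[4↦5]→  2·5^2 + 2·5 + 1 = 61  −1 ⇒ G_3=60

84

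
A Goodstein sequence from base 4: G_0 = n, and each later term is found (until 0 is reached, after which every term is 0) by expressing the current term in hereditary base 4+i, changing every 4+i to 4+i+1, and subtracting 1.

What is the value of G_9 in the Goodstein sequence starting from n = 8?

6

base 4: 8 = 2·4; at 5: 2·5 = 10; next = 9
base 5: 9 = 5 + 4; at 6: 6 + 4 = 10; next = 9
base 6: 9 = 6 + 3; at 7: 7 + 3 = 10; next = 9
base 7: 9 = 7 + 2; at 8: 8 + 2 = 10; next = 9
base 8: 9 = 8 + 1; at 9: 9 + 1 = 10; next = 9
base 9: 9 = 9; at 10: 10 = 10; next = 9
base 10: 9 = 9; at 11: 9 = 9; next = 8
base 11: 8 = 8; at 12: 8 = 8; next = 7
base 12: 7 = 7; at 13: 7 = 7; next = 6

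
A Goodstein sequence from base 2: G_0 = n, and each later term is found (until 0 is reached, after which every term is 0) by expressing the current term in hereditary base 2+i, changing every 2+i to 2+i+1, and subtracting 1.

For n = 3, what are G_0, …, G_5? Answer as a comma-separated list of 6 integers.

base 2: 3 = 2 + 1; at 3: 3 + 1 = 4; next = 3
base 3: 3 = 3; at 4: 4 = 4; next = 3
base 4: 3 = 3; at 5: 3 = 3; next = 2
base 5: 2 = 2; at 6: 2 = 2; next = 1
base 6: 1 = 1; at 7: 1 = 1; next = 0

3, 3, 3, 2, 1, 0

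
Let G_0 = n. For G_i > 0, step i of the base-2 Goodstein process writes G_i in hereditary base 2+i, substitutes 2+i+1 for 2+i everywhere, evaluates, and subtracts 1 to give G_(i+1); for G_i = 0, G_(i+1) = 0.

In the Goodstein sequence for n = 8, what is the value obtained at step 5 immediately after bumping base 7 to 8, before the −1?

33554572

i=0: 8 = 2^(2 + 1) (b=2); 2→3: 3^(3 + 1) = 81; 81−1 = 80
i=1: 80 = 2·3^3 + 2·3^2 + 2·3 + 2 (b=3); 3→4: 2·4^4 + 2·4^2 + 2·4 + 2 = 554; 554−1 = 553
i=2: 553 = 2·4^4 + 2·4^2 + 2·4 + 1 (b=4); 4→5: 2·5^5 + 2·5^2 + 2·5 + 1 = 6311; 6311−1 = 6310
i=3: 6310 = 2·5^5 + 2·5^2 + 2·5 (b=5); 5→6: 2·6^6 + 2·6^2 + 2·6 = 93396; 93396−1 = 93395
i=4: 93395 = 2·6^6 + 2·6^2 + 6 + 5 (b=6); 6→7: 2·7^7 + 2·7^2 + 7 + 5 = 1647196; 1647196−1 = 1647195
i=5: 1647195 = 2·7^7 + 2·7^2 + 7 + 4 (b=7); 7→8: 2·8^8 + 2·8^2 + 8 + 4 = 33554572; 33554572−1 = 33554571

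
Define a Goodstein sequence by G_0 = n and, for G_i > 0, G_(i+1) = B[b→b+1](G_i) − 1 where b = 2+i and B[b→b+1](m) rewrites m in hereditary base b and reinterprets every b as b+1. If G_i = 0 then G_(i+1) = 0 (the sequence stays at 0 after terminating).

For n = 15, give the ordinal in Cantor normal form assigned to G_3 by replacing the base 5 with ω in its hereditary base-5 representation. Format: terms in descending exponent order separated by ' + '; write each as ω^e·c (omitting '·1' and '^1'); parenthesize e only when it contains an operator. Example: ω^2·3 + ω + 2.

[0] 15 ≡ 2^(2 + 1) + 2^2 + 2 + 1 (base 2). Lift 3: 112. −1: 111.
[1] 111 ≡ 3^(3 + 1) + 3^3 + 3 (base 3). Lift 4: 1284. −1: 1283.
[2] 1283 ≡ 4^(4 + 1) + 4^4 + 3 (base 4). Lift 5: 18753. −1: 18752.
[3] 18752 ≡ 5^(5 + 1) + 5^5 + 2 (base 5). Lift 6: 326594. −1: 326593.

ω^(ω + 1) + ω^ω + 2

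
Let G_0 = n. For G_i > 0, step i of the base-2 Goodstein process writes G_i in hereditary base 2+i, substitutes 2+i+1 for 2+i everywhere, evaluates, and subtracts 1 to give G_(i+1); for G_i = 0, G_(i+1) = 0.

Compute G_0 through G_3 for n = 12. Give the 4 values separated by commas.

12, 107, 1065, 15685

i=0: 12 = 2^(2 + 1) + 2^2 (b=2); 2→3: 3^(3 + 1) + 3^3 = 108; 108−1 = 107
i=1: 107 = 3^(3 + 1) + 2·3^2 + 2·3 + 2 (b=3); 3→4: 4^(4 + 1) + 2·4^2 + 2·4 + 2 = 1066; 1066−1 = 1065
i=2: 1065 = 4^(4 + 1) + 2·4^2 + 2·4 + 1 (b=4); 4→5: 5^(5 + 1) + 2·5^2 + 2·5 + 1 = 15686; 15686−1 = 15685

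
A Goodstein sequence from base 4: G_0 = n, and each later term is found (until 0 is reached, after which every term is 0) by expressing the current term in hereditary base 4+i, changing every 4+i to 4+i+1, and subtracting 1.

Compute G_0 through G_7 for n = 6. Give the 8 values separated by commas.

6, 6, 6, 6, 5, 4, 3, 2

base 4: 6 = 4 + 2; at 5: 5 + 2 = 7; next = 6
base 5: 6 = 5 + 1; at 6: 6 + 1 = 7; next = 6
base 6: 6 = 6; at 7: 7 = 7; next = 6
base 7: 6 = 6; at 8: 6 = 6; next = 5
base 8: 5 = 5; at 9: 5 = 5; next = 4
base 9: 4 = 4; at 10: 4 = 4; next = 3
base 10: 3 = 3; at 11: 3 = 3; next = 2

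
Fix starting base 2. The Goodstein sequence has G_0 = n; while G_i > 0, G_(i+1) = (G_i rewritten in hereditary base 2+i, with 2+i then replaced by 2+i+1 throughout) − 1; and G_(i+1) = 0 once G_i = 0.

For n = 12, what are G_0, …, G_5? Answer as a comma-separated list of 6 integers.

G_0 = 12. HB_2(12) = 2^(2 + 1) + 2^2. Bump = 108. G_1 = 107.
G_1 = 107. HB_3(107) = 3^(3 + 1) + 2·3^2 + 2·3 + 2. Bump = 1066. G_2 = 1065.
G_2 = 1065. HB_4(1065) = 4^(4 + 1) + 2·4^2 + 2·4 + 1. Bump = 15686. G_3 = 15685.
G_3 = 15685. HB_5(15685) = 5^(5 + 1) + 2·5^2 + 2·5. Bump = 280020. G_4 = 280019.
G_4 = 280019. HB_6(280019) = 6^(6 + 1) + 2·6^2 + 6 + 5. Bump = 5764911. G_5 = 5764910.

12, 107, 1065, 15685, 280019, 5764910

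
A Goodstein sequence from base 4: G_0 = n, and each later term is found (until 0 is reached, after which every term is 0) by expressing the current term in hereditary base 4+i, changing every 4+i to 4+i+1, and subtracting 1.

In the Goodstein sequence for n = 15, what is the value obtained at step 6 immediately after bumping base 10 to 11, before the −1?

27

G_0=15  [base 4] 3·4 + 3  →[4↦5]→  3·5 + 3 = 18  −1 ⇒ G_1=17
G_1=17  [base 5] 3·5 + 2  →[5↦6]→  3·6 + 2 = 20  −1 ⇒ G_2=19
G_2=19  [base 6] 3·6 + 1  →[6↦7]→  3·7 + 1 = 22  −1 ⇒ G_3=21
G_3=21  [base 7] 3·7  →[7↦8]→  3·8 = 24  −1 ⇒ G_4=23
G_4=23  [base 8] 2·8 + 7  →[8↦9]→  2·9 + 7 = 25  −1 ⇒ G_5=24
G_5=24  [base 9] 2·9 + 6  →[9↦10]→  2·10 + 6 = 26  −1 ⇒ G_6=25
G_6=25  [base 10] 2·10 + 5  →[10↦11]→  2·11 + 5 = 27  −1 ⇒ G_7=26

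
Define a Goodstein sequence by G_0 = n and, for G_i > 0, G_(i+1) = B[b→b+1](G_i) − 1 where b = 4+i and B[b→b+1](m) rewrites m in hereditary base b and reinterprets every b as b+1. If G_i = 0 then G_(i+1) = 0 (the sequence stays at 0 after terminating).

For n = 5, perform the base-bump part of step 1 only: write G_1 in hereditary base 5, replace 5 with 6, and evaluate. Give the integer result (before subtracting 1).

[0] 5 ≡ 4 + 1 (base 4). Lift 5: 6. −1: 5.
[1] 5 ≡ 5 (base 5). Lift 6: 6. −1: 5.

6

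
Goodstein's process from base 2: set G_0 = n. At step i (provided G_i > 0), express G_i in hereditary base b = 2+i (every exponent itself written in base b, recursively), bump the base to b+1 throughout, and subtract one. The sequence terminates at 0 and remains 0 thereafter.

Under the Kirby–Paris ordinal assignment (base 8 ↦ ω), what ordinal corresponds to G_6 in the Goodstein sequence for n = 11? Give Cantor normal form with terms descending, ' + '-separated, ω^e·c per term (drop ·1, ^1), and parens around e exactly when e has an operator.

step 0: 11 = 2^(2 + 1) + 2 + 1; sub 3 for 2: 3^(3 + 1) + 3 + 1; = 85; G_1 = 85−1 = 84
step 1: 84 = 3^(3 + 1) + 3; sub 4 for 3: 4^(4 + 1) + 4; = 1028; G_2 = 1028−1 = 1027
step 2: 1027 = 4^(4 + 1) + 3; sub 5 for 4: 5^(5 + 1) + 3; = 15628; G_3 = 15628−1 = 15627
step 3: 15627 = 5^(5 + 1) + 2; sub 6 for 5: 6^(6 + 1) + 2; = 279938; G_4 = 279938−1 = 279937
step 4: 279937 = 6^(6 + 1) + 1; sub 7 for 6: 7^(7 + 1) + 1; = 5764802; G_5 = 5764802−1 = 5764801
step 5: 5764801 = 7^(7 + 1); sub 8 for 7: 8^(8 + 1); = 134217728; G_6 = 134217728−1 = 134217727
step 6: 134217727 = 7·8^8 + 7·8^7 + 7·8^6 + 7·8^5 + 7·8^4 + 7·8^3 + 7·8^2 + 7·8 + 7; sub 9 for 8: 7·9^9 + 7·9^7 + 7·9^6 + 7·9^5 + 7·9^4 + 7·9^3 + 7·9^2 + 7·9 + 7; = 2749609303; G_7 = 2749609303−1 = 2749609302

ω^ω·7 + ω^7·7 + ω^6·7 + ω^5·7 + ω^4·7 + ω^3·7 + ω^2·7 + ω·7 + 7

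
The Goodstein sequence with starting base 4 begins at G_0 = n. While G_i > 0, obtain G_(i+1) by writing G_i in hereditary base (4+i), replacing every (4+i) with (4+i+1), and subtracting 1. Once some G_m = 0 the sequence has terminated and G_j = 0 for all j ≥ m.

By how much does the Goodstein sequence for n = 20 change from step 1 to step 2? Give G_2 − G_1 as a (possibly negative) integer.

base 4: 20 = 4^2 + 4; at 5: 5^2 + 5 = 30; next = 29
base 5: 29 = 5^2 + 4; at 6: 6^2 + 4 = 40; next = 39

10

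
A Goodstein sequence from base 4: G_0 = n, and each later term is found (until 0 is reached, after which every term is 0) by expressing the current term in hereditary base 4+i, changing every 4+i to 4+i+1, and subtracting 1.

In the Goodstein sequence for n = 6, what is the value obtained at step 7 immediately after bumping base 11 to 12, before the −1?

step 0: 6 = 4 + 2; sub 5 for 4: 5 + 2; = 7; G_1 = 7−1 = 6
step 1: 6 = 5 + 1; sub 6 for 5: 6 + 1; = 7; G_2 = 7−1 = 6
step 2: 6 = 6; sub 7 for 6: 7; = 7; G_3 = 7−1 = 6
step 3: 6 = 6; sub 8 for 7: 6; = 6; G_4 = 6−1 = 5
step 4: 5 = 5; sub 9 for 8: 5; = 5; G_5 = 5−1 = 4
step 5: 4 = 4; sub 10 for 9: 4; = 4; G_6 = 4−1 = 3
step 6: 3 = 3; sub 11 for 10: 3; = 3; G_7 = 3−1 = 2
step 7: 2 = 2; sub 12 for 11: 2; = 2; G_8 = 2−1 = 1

2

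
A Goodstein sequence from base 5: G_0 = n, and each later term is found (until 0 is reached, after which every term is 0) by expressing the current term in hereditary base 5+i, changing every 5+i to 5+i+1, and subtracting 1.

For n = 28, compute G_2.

step 0: 28 = 5^2 + 3; sub 6 for 5: 6^2 + 3; = 39; G_1 = 39−1 = 38
step 1: 38 = 6^2 + 2; sub 7 for 6: 7^2 + 2; = 51; G_2 = 51−1 = 50
step 2: 50 = 7^2 + 1; sub 8 for 7: 8^2 + 1; = 65; G_3 = 65−1 = 64

50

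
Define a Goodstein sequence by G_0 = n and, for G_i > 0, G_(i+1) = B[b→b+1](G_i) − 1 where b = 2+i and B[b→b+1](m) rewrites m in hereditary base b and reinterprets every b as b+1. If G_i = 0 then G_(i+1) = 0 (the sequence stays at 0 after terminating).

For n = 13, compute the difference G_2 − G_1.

base 2: 13 = 2^(2 + 1) + 2^2 + 1; at 3: 3^(3 + 1) + 3^3 + 1 = 109; next = 108
base 3: 108 = 3^(3 + 1) + 3^3; at 4: 4^(4 + 1) + 4^4 = 1280; next = 1279

1171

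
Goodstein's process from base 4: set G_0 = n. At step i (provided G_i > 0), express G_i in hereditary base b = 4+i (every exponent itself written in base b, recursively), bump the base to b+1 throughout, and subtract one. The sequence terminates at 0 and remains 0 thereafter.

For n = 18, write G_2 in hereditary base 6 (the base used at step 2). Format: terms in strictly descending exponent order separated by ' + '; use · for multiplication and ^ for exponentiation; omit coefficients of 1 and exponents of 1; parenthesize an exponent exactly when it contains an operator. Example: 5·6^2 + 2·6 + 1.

18 —HB4→ 4^2 + 2 —bump→ 5^2 + 2 = 27 —(−1)→ 26
26 —HB5→ 5^2 + 1 —bump→ 6^2 + 1 = 37 —(−1)→ 36

6^2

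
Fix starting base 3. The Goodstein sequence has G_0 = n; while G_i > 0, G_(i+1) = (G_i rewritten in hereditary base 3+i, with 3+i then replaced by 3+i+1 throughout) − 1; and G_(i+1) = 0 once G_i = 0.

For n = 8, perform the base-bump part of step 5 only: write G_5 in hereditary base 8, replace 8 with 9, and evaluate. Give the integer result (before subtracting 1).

12

(0) 8|_3 = 2·3 + 2 ↦ 2·4 + 2|_4 = 10 ⇒ 9
(1) 9|_4 = 2·4 + 1 ↦ 2·5 + 1|_5 = 11 ⇒ 10
(2) 10|_5 = 2·5 ↦ 2·6|_6 = 12 ⇒ 11
(3) 11|_6 = 6 + 5 ↦ 7 + 5|_7 = 12 ⇒ 11
(4) 11|_7 = 7 + 4 ↦ 8 + 4|_8 = 12 ⇒ 11
(5) 11|_8 = 8 + 3 ↦ 9 + 3|_9 = 12 ⇒ 11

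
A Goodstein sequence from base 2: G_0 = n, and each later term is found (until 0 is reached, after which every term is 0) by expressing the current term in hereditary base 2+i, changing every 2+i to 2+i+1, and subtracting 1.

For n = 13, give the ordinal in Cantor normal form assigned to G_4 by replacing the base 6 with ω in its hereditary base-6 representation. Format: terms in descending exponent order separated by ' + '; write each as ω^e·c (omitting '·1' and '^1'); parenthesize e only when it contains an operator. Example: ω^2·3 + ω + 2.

i=0: 13 = 2^(2 + 1) + 2^2 + 1 (b=2); 2→3: 3^(3 + 1) + 3^3 + 1 = 109; 109−1 = 108
i=1: 108 = 3^(3 + 1) + 3^3 (b=3); 3→4: 4^(4 + 1) + 4^4 = 1280; 1280−1 = 1279
i=2: 1279 = 4^(4 + 1) + 3·4^3 + 3·4^2 + 3·4 + 3 (b=4); 4→5: 5^(5 + 1) + 3·5^3 + 3·5^2 + 3·5 + 3 = 16093; 16093−1 = 16092
i=3: 16092 = 5^(5 + 1) + 3·5^3 + 3·5^2 + 3·5 + 2 (b=5); 5→6: 6^(6 + 1) + 3·6^3 + 3·6^2 + 3·6 + 2 = 280712; 280712−1 = 280711
i=4: 280711 = 6^(6 + 1) + 3·6^3 + 3·6^2 + 3·6 + 1 (b=6); 6→7: 7^(7 + 1) + 3·7^3 + 3·7^2 + 3·7 + 1 = 5765999; 5765999−1 = 5765998

ω^(ω + 1) + ω^3·3 + ω^2·3 + ω·3 + 1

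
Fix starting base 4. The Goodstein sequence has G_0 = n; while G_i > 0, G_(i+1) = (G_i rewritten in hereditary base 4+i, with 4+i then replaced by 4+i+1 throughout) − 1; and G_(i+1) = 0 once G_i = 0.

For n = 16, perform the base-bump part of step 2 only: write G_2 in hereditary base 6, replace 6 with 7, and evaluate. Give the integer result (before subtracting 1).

31

[0] 16 ≡ 4^2 (base 4). Lift 5: 25. −1: 24.
[1] 24 ≡ 4·5 + 4 (base 5). Lift 6: 28. −1: 27.
[2] 27 ≡ 4·6 + 3 (base 6). Lift 7: 31. −1: 30.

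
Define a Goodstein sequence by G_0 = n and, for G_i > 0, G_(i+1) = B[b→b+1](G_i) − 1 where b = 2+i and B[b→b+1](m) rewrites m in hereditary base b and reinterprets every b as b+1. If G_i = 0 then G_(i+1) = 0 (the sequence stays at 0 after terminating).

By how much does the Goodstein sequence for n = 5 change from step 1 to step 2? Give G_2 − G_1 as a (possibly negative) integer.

228

[0] 5 ≡ 2^2 + 1 (base 2). Lift 3: 28. −1: 27.
[1] 27 ≡ 3^3 (base 3). Lift 4: 256. −1: 255.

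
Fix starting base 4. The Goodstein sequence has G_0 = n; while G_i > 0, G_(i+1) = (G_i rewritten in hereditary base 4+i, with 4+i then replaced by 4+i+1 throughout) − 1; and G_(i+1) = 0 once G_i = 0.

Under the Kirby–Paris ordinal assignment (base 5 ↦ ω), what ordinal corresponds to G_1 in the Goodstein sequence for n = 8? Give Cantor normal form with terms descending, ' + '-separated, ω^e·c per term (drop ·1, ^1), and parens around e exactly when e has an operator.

ω + 4

G_0=8  [base 4] 2·4  →[4↦5]→  2·5 = 10  −1 ⇒ G_1=9
G_1=9  [base 5] 5 + 4  →[5↦6]→  6 + 4 = 10  −1 ⇒ G_2=9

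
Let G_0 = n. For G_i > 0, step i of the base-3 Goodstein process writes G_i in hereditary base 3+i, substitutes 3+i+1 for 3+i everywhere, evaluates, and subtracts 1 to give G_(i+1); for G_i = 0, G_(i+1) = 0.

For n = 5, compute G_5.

G_0=5  [base 3] 3 + 2  →[3↦4]→  4 + 2 = 6  −1 ⇒ G_1=5
G_1=5  [base 4] 4 + 1  →[4↦5]→  5 + 1 = 6  −1 ⇒ G_2=5
G_2=5  [base 5] 5  →[5↦6]→  6 = 6  −1 ⇒ G_3=5
G_3=5  [base 6] 5  →[6↦7]→  5 = 5  −1 ⇒ G_4=4
G_4=4  [base 7] 4  →[7↦8]→  4 = 4  −1 ⇒ G_5=3
G_5=3  [base 8] 3  →[8↦9]→  3 = 3  −1 ⇒ G_6=2

3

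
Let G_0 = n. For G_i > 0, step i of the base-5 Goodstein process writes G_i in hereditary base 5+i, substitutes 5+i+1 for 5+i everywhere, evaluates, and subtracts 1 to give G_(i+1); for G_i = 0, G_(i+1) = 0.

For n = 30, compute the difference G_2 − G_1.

12

G_0 = 30. HB_5(30) = 5^2 + 5. Bump = 42. G_1 = 41.
G_1 = 41. HB_6(41) = 6^2 + 5. Bump = 54. G_2 = 53.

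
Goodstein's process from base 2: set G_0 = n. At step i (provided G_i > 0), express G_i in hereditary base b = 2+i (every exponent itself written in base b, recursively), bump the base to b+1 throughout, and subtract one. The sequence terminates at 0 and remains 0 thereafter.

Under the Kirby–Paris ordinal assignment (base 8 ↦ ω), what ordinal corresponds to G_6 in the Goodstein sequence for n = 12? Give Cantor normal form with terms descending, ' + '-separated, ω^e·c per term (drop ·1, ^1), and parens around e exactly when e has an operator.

ω^(ω + 1) + ω^2·2 + ω + 3

step 0: 12 = 2^(2 + 1) + 2^2; sub 3 for 2: 3^(3 + 1) + 3^3; = 108; G_1 = 108−1 = 107
step 1: 107 = 3^(3 + 1) + 2·3^2 + 2·3 + 2; sub 4 for 3: 4^(4 + 1) + 2·4^2 + 2·4 + 2; = 1066; G_2 = 1066−1 = 1065
step 2: 1065 = 4^(4 + 1) + 2·4^2 + 2·4 + 1; sub 5 for 4: 5^(5 + 1) + 2·5^2 + 2·5 + 1; = 15686; G_3 = 15686−1 = 15685
step 3: 15685 = 5^(5 + 1) + 2·5^2 + 2·5; sub 6 for 5: 6^(6 + 1) + 2·6^2 + 2·6; = 280020; G_4 = 280020−1 = 280019
step 4: 280019 = 6^(6 + 1) + 2·6^2 + 6 + 5; sub 7 for 6: 7^(7 + 1) + 2·7^2 + 7 + 5; = 5764911; G_5 = 5764911−1 = 5764910
step 5: 5764910 = 7^(7 + 1) + 2·7^2 + 7 + 4; sub 8 for 7: 8^(8 + 1) + 2·8^2 + 8 + 4; = 134217868; G_6 = 134217868−1 = 134217867
step 6: 134217867 = 8^(8 + 1) + 2·8^2 + 8 + 3; sub 9 for 8: 9^(9 + 1) + 2·9^2 + 9 + 3; = 3486784575; G_7 = 3486784575−1 = 3486784574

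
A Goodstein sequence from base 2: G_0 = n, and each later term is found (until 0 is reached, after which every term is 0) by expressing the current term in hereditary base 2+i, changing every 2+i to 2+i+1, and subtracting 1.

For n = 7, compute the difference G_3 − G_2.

2868

step 0: 7 = 2^2 + 2 + 1; sub 3 for 2: 3^3 + 3 + 1; = 31; G_1 = 31−1 = 30
step 1: 30 = 3^3 + 3; sub 4 for 3: 4^4 + 4; = 260; G_2 = 260−1 = 259
step 2: 259 = 4^4 + 3; sub 5 for 4: 5^5 + 3; = 3128; G_3 = 3128−1 = 3127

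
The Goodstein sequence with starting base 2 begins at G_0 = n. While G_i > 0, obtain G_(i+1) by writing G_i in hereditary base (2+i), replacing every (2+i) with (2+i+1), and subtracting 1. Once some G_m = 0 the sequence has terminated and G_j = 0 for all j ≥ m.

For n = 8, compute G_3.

8 —HB2→ 2^(2 + 1) —bump→ 3^(3 + 1) = 81 —(−1)→ 80
80 —HB3→ 2·3^3 + 2·3^2 + 2·3 + 2 —bump→ 2·4^4 + 2·4^2 + 2·4 + 2 = 554 —(−1)→ 553
553 —HB4→ 2·4^4 + 2·4^2 + 2·4 + 1 —bump→ 2·5^5 + 2·5^2 + 2·5 + 1 = 6311 —(−1)→ 6310
6310 —HB5→ 2·5^5 + 2·5^2 + 2·5 —bump→ 2·6^6 + 2·6^2 + 2·6 = 93396 —(−1)→ 93395

6310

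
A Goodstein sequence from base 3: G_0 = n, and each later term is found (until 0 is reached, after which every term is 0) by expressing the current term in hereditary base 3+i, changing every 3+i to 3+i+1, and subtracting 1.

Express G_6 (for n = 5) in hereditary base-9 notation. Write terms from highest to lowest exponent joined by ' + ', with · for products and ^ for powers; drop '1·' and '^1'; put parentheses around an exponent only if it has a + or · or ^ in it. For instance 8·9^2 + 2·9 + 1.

2

G_0 = 5. HB_3(5) = 3 + 2. Bump = 6. G_1 = 5.
G_1 = 5. HB_4(5) = 4 + 1. Bump = 6. G_2 = 5.
G_2 = 5. HB_5(5) = 5. Bump = 6. G_3 = 5.
G_3 = 5. HB_6(5) = 5. Bump = 5. G_4 = 4.
G_4 = 4. HB_7(4) = 4. Bump = 4. G_5 = 3.
G_5 = 3. HB_8(3) = 3. Bump = 3. G_6 = 2.
G_6 = 2. HB_9(2) = 2. Bump = 2. G_7 = 1.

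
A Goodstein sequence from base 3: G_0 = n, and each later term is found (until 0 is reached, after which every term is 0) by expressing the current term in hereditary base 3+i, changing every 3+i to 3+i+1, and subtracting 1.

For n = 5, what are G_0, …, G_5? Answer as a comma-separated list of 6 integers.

5, 5, 5, 5, 4, 3

G_0 = 5. HB_3(5) = 3 + 2. Bump = 6. G_1 = 5.
G_1 = 5. HB_4(5) = 4 + 1. Bump = 6. G_2 = 5.
G_2 = 5. HB_5(5) = 5. Bump = 6. G_3 = 5.
G_3 = 5. HB_6(5) = 5. Bump = 5. G_4 = 4.
G_4 = 4. HB_7(4) = 4. Bump = 4. G_5 = 3.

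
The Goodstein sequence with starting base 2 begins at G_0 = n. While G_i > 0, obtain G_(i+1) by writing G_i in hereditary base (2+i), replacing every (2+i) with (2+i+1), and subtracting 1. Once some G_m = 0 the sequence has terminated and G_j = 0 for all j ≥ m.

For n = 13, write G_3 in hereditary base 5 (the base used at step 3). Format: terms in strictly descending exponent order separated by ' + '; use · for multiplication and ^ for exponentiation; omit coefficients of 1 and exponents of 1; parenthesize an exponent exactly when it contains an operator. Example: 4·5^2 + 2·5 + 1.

G_0 = 13. HB_2(13) = 2^(2 + 1) + 2^2 + 1. Bump = 109. G_1 = 108.
G_1 = 108. HB_3(108) = 3^(3 + 1) + 3^3. Bump = 1280. G_2 = 1279.
G_2 = 1279. HB_4(1279) = 4^(4 + 1) + 3·4^3 + 3·4^2 + 3·4 + 3. Bump = 16093. G_3 = 16092.
G_3 = 16092. HB_5(16092) = 5^(5 + 1) + 3·5^3 + 3·5^2 + 3·5 + 2. Bump = 280712. G_4 = 280711.

5^(5 + 1) + 3·5^3 + 3·5^2 + 3·5 + 2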